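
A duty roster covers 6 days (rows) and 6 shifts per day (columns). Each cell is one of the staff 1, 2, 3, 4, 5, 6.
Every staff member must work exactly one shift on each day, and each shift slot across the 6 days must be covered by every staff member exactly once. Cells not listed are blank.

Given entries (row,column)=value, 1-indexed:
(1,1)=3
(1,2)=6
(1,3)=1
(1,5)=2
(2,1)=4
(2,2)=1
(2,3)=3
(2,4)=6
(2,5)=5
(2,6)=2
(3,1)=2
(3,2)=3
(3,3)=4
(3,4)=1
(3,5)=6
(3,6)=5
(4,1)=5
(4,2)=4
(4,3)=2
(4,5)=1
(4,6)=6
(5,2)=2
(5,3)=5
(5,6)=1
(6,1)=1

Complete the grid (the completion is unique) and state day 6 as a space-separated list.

Day 6, shift 2: day 6 has {1} and shift 2 has {1, 2, 3, 4, 6}, leaving only 5.
Day 6, shift 3: day 6 has {1, 5} and shift 3 has {1, 2, 3, 4, 5}, leaving only 6.
Day 1, shift 6: day 1 has {1, 2, 3, 6} and shift 6 has {1, 2, 5, 6}, leaving only 4.
Day 6, shift 6: day 6 has {1, 5, 6} and shift 6 has {1, 2, 4, 5, 6}, leaving only 3.
Day 6, shift 5: day 6 has {1, 3, 5, 6} and shift 5 has {1, 2, 5, 6}, leaving only 4.
Day 6, shift 4: day 6 has {1, 3, 4, 5, 6} and shift 4 has {1, 6}, leaving only 2.
So day 6 reads: 1 5 6 2 4 3.

1 5 6 2 4 3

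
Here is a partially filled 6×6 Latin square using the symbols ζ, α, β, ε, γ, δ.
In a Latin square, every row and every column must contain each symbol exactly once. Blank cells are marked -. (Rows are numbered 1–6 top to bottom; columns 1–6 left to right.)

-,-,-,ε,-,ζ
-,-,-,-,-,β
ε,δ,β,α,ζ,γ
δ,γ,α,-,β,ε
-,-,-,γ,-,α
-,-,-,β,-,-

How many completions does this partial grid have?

20

Row 1, column 1: eliminating its row and column leaves {α, β, γ}.
Row 1, column 2: eliminating its row and column leaves {α, β}.
Row 1, column 3: eliminating its row and column leaves {γ, δ}.
Row 1, column 5: eliminating its row and column leaves {α, γ, δ}.
Row 2, column 1: eliminating its row and column leaves {ζ, α, γ}.
Row 2, column 2: eliminating its row and column leaves {ζ, α, ε}.
Row 2, column 3: eliminating its row and column leaves {ζ, ε, γ, δ}.
Row 2, column 4: eliminating its row and column leaves {ζ, δ}.
Row 2, column 5: eliminating its row and column leaves {α, ε, γ, δ}.
Row 4, column 4: eliminating its row and column leaves {ζ}.
Row 5, column 1: eliminating its row and column leaves {ζ, β}.
Row 5, column 2: eliminating its row and column leaves {ζ, β, ε}.
Row 5, column 3: eliminating its row and column leaves {ζ, ε, δ}.
Row 5, column 5: eliminating its row and column leaves {ε, δ}.
Row 6, column 1: eliminating its row and column leaves {ζ, α, γ}.
Row 6, column 2: eliminating its row and column leaves {ζ, α, ε}.
Row 6, column 3: eliminating its row and column leaves {ζ, ε, γ, δ}.
Row 6, column 5: eliminating its row and column leaves {α, ε, γ, δ}.
Row 6, column 6: eliminating its row and column leaves {δ}.
Enumerating the assignments across these blanks that avoid any row or column repeat gives 20 completions.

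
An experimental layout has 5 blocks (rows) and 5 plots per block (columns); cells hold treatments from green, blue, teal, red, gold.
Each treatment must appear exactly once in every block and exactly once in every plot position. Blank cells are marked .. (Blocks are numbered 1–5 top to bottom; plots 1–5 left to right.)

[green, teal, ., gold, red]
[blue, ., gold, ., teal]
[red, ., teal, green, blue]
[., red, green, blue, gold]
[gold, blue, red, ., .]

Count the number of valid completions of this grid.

1

Block 1, plot 3: eliminating its block and plot leaves {blue}.
Block 2, plot 2: eliminating its block and plot leaves {green}.
Block 2, plot 4: eliminating its block and plot leaves {red}.
Block 3, plot 2: eliminating its block and plot leaves {gold}.
Block 4, plot 1: eliminating its block and plot leaves {teal}.
Block 5, plot 4: eliminating its block and plot leaves {teal}.
Block 5, plot 5: eliminating its block and plot leaves {green}.
Only one assignment across all blanks avoids any block or plot repeat, giving 1 completion.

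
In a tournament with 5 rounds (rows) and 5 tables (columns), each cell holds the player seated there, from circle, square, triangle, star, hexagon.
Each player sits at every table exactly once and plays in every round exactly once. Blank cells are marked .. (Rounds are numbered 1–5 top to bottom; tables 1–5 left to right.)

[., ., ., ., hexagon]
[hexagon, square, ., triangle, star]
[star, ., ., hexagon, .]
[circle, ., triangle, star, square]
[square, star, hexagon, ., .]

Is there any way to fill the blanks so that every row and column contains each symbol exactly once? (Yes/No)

Yes

No round or table among the givens repeats a symbol, and propagating forced cells runs into no contradiction.
One valid completion exists (for instance, triangle circle star square hexagon / hexagon square circle triangle star / star triangle square hexagon circle / circle hexagon triangle star square / square star hexagon circle triangle).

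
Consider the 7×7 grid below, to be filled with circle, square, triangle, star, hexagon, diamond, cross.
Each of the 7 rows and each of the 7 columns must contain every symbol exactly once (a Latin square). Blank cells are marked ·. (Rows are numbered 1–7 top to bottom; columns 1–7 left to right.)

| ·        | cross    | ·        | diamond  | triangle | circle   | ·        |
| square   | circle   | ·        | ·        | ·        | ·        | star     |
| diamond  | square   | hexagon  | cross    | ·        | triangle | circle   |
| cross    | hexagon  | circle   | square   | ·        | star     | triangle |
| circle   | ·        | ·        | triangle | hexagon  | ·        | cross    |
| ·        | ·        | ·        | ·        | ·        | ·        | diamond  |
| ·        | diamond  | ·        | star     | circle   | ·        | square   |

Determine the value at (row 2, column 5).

Row 1, column 7: row 1 has {circle, triangle, diamond, cross} and column 7 has {circle, square, triangle, star, diamond, cross}, leaving only hexagon.
Row 1, column 1: row 1 has {circle, triangle, hexagon, diamond, cross} and column 1 has {circle, square, diamond, cross}, leaving only star.
Row 1, column 3: row 1 has {circle, triangle, star, hexagon, diamond, cross} and column 3 has {circle, hexagon}, leaving only square.
Row 2, column 4: row 2 has {circle, square, star} and column 4 has {square, triangle, star, diamond, cross}, leaving only hexagon.
Row 3, column 5: row 3 has {circle, square, triangle, hexagon, diamond, cross} and column 5 has {circle, triangle, hexagon}, leaving only star.
Row 4, column 5: row 4 has {circle, square, triangle, star, hexagon, cross} and column 5 has {circle, triangle, star, hexagon}, leaving only diamond.
Row 2 already has {circle, square, star, hexagon} and column 5 already has {circle, triangle, star, hexagon, diamond}, so row 2, column 5 must be cross.

cross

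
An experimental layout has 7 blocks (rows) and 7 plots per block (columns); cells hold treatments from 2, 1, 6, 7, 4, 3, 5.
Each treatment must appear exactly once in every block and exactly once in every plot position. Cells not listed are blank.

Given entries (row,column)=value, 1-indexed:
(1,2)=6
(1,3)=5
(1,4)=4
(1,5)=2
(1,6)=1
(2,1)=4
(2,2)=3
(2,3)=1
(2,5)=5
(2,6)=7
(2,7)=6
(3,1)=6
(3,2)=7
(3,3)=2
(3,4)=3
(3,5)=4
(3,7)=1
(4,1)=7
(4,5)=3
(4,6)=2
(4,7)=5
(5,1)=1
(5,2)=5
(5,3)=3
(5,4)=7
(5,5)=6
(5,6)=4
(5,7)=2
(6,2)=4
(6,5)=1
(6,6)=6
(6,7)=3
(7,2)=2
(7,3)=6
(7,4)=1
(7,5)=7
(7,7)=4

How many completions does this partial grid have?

Block 1, plot 1: eliminating its block and plot leaves {3}.
Block 1, plot 7: eliminating its block and plot leaves {7}.
Block 2, plot 4: eliminating its block and plot leaves {2}.
Block 3, plot 6: eliminating its block and plot leaves {5}.
Block 4, plot 2: eliminating its block and plot leaves {1}.
Block 4, plot 3: eliminating its block and plot leaves {4}.
Block 4, plot 4: eliminating its block and plot leaves {6}.
Block 6, plot 1: eliminating its block and plot leaves {2, 5}.
Block 6, plot 3: eliminating its block and plot leaves {7}.
Block 6, plot 4: eliminating its block and plot leaves {2, 5}.
Block 7, plot 1: eliminating its block and plot leaves {3, 5}.
Block 7, plot 6: eliminating its block and plot leaves {3, 5}.
Only one assignment across all blanks avoids any block or plot repeat, giving 1 completion.

1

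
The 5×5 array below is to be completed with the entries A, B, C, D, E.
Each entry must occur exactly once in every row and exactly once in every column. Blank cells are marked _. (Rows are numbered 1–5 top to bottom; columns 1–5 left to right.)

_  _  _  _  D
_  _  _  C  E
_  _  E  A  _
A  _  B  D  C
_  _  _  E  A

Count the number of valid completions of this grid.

3

Row 1, column 1: eliminating its row and column leaves {B, C, E}.
Row 1, column 2: eliminating its row and column leaves {A, B, C, E}.
Row 1, column 3: eliminating its row and column leaves {A, C}.
Row 1, column 4: eliminating its row and column leaves {B}.
Row 2, column 1: eliminating its row and column leaves {B, D}.
Row 2, column 2: eliminating its row and column leaves {A, B, D}.
Row 2, column 3: eliminating its row and column leaves {A, D}.
Row 3, column 1: eliminating its row and column leaves {B, C, D}.
Row 3, column 2: eliminating its row and column leaves {B, C, D}.
Row 3, column 5: eliminating its row and column leaves {B}.
Row 4, column 2: eliminating its row and column leaves {E}.
Row 5, column 1: eliminating its row and column leaves {B, C, D}.
Row 5, column 2: eliminating its row and column leaves {B, C, D}.
Row 5, column 3: eliminating its row and column leaves {C, D}.
Enumerating the assignments across these blanks that avoid any row or column repeat gives 3 completions.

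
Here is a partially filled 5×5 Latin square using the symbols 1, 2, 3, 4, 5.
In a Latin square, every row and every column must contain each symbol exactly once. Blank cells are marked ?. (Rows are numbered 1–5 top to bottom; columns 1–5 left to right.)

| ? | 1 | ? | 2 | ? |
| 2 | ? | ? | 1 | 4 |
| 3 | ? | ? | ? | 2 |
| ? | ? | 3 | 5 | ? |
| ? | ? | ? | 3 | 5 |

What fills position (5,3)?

Row 1, column 5: row 1 has {1, 2} and column 5 has {2, 4, 5}, leaving only 3.
Row 2, column 3: row 2 has {1, 2, 4} and column 3 has {3}, leaving only 5.
Row 1, column 3: row 1 has {1, 2, 3} and column 3 has {3, 5}, leaving only 4.
Row 1, column 1: row 1 has {1, 2, 3, 4} and column 1 has {2, 3}, leaving only 5.
Row 2, column 2: row 2 has {1, 2, 4, 5} and column 2 has {1}, leaving only 3.
Row 3, column 3: row 3 has {2, 3} and column 3 has {3, 4, 5}, leaving only 1.
Row 5 already has {3, 5} and column 3 already has {1, 3, 4, 5}, so row 5, column 3 must be 2.

2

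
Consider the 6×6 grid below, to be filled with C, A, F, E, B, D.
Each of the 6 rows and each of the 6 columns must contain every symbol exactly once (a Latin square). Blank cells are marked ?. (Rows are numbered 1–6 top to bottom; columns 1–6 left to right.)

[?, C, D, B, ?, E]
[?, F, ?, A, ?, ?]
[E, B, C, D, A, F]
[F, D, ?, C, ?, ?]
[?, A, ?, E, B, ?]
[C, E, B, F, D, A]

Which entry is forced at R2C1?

Row 1, column 1: row 1 has {C, E, B, D} and column 1 has {C, F, E}, leaving only A.
Row 1, column 5: row 1 has {C, A, E, B, D} and column 5 has {A, B, D}, leaving only F.
Row 2, column 3: row 2 has {A, F} and column 3 has {C, B, D}, leaving only E.
Row 2, column 5: row 2 has {A, F, E} and column 5 has {A, F, B, D}, leaving only C.
Row 4, column 3: row 4 has {C, F, D} and column 3 has {C, E, B, D}, leaving only A.
Row 4, column 5: row 4 has {C, A, F, D} and column 5 has {C, A, F, B, D}, leaving only E.
Row 4, column 6: row 4 has {C, A, F, E, D} and column 6 has {A, F, E}, leaving only B.
Row 2, column 6: row 2 has {C, A, F, E} and column 6 has {A, F, E, B}, leaving only D.
Row 2 already has {C, A, F, E, D} and column 1 already has {C, A, F, E}, so row 2, column 1 must be B.

B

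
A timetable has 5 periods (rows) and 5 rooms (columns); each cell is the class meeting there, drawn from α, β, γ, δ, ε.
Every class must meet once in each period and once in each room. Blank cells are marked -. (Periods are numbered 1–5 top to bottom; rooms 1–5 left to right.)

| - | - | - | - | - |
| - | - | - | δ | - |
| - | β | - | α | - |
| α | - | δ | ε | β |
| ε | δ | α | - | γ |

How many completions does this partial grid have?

3

Period 1, room 1: eliminating its period and room leaves {β, γ, δ}.
Period 1, room 2: eliminating its period and room leaves {α, γ, ε}.
Period 1, room 3: eliminating its period and room leaves {β, γ, ε}.
Period 1, room 4: eliminating its period and room leaves {β, γ}.
Period 1, room 5: eliminating its period and room leaves {α, δ, ε}.
Period 2, room 1: eliminating its period and room leaves {β, γ}.
Period 2, room 2: eliminating its period and room leaves {α, γ, ε}.
Period 2, room 3: eliminating its period and room leaves {β, γ, ε}.
Period 2, room 5: eliminating its period and room leaves {α, ε}.
Period 3, room 1: eliminating its period and room leaves {γ, δ}.
Period 3, room 3: eliminating its period and room leaves {γ, ε}.
Period 3, room 5: eliminating its period and room leaves {δ, ε}.
Period 4, room 2: eliminating its period and room leaves {γ}.
Period 5, room 4: eliminating its period and room leaves {β}.
Enumerating the assignments across these blanks that avoid any period or room repeat gives 3 completions.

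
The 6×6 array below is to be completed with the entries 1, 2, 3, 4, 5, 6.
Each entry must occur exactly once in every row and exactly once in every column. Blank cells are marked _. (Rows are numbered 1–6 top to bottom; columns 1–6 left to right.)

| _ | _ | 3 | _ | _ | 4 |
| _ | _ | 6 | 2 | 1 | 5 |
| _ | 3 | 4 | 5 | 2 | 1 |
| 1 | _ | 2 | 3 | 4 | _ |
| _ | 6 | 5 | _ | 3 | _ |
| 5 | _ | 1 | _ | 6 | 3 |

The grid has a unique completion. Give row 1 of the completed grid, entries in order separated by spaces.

Row 1, column 5: row 1 has {3, 4} and column 5 has {1, 2, 3, 4, 6}, leaving only 5.
Row 2, column 2: row 2 has {1, 2, 5, 6} and column 2 has {3, 6}, leaving only 4.
Row 2, column 1: row 2 has {1, 2, 4, 5, 6} and column 1 has {1, 5}, leaving only 3.
Row 3, column 1: row 3 has {1, 2, 3, 4, 5} and column 1 has {1, 3, 5}, leaving only 6.
Row 1, column 1: row 1 has {3, 4, 5} and column 1 has {1, 3, 5, 6}, leaving only 2.
Row 1, column 2: row 1 has {2, 3, 4, 5} and column 2 has {3, 4, 6}, leaving only 1.
Row 1, column 4: row 1 has {1, 2, 3, 4, 5} and column 4 has {2, 3, 5}, leaving only 6.
So row 1 reads: 2 1 3 6 5 4.

2 1 3 6 5 4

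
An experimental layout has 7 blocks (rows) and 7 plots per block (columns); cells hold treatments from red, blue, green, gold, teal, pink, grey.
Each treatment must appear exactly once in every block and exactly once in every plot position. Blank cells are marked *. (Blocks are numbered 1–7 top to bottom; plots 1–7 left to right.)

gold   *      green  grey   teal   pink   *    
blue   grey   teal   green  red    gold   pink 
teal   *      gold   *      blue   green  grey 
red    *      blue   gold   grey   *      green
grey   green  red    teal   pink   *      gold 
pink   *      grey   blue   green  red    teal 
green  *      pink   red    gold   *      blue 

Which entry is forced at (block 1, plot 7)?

red

Block 1 already has {green, gold, teal, pink, grey} and plot 7 already has {blue, green, gold, teal, pink, grey}, so block 1, plot 7 must be red.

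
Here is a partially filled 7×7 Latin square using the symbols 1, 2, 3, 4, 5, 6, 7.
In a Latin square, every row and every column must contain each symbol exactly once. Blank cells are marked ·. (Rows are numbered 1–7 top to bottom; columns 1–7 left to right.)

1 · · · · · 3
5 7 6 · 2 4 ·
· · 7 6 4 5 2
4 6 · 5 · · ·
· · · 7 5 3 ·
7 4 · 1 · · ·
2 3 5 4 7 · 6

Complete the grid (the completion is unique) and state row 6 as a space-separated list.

Row 6, column 7: row 6 has {1, 4, 7} and column 7 has {2, 3, 6}, leaving only 5.
Row 1, column 4: row 1 has {1, 3} and column 4 has {1, 4, 5, 6, 7}, leaving only 2.
Row 1, column 2: row 1 has {1, 2, 3} and column 2 has {3, 4, 6, 7}, leaving only 5.
Row 1, column 3: row 1 has {1, 2, 3, 5} and column 3 has {5, 6, 7}, leaving only 4.
Row 1, column 5: row 1 has {1, 2, 3, 4, 5} and column 5 has {2, 4, 5, 7}, leaving only 6.
Row 6, column 5: row 6 has {1, 4, 5, 7} and column 5 has {2, 4, 5, 6, 7}, leaving only 3.
Row 6, column 3: row 6 has {1, 3, 4, 5, 7} and column 3 has {4, 5, 6, 7}, leaving only 2.
Row 6, column 6: row 6 has {1, 2, 3, 4, 5, 7} and column 6 has {3, 4, 5}, leaving only 6.
So row 6 reads: 7 4 2 1 3 6 5.

7 4 2 1 3 6 5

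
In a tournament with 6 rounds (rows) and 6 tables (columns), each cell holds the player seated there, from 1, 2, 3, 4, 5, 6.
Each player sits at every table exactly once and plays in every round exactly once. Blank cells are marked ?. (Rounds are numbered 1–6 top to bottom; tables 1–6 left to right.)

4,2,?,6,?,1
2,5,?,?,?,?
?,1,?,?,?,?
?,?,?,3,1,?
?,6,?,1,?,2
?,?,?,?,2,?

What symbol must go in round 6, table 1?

1

Round 2, table 4: round 2 has {2, 5} and table 4 has {1, 3, 6}, leaving only 4.
Round 4, table 2: round 4 has {1, 3} and table 2 has {1, 2, 5, 6}, leaving only 4.
Round 6, table 2: round 6 has {2} and table 2 has {1, 2, 4, 5, 6}, leaving only 3.
Round 6, table 4: round 6 has {2, 3} and table 4 has {1, 3, 4, 6}, leaving only 5.
Round 3, table 4: round 3 has {1} and table 4 has {1, 3, 4, 5, 6}, leaving only 2.
Round 6, table 1 is narrowed to {1, 6}.
If it were 6, then round 5, table 1 would be left with no valid symbol.
So round 6, table 1 must be 1.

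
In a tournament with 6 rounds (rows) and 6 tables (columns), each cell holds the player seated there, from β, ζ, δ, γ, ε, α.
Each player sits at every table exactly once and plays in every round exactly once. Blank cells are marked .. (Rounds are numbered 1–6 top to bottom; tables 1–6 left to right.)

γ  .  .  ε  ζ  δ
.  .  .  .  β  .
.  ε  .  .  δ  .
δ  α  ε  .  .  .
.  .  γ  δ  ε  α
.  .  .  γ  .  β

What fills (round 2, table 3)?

Round 1, table 2: round 1 has {ζ, δ, γ, ε} and table 2 has {ε, α}, leaving only β.
Round 1, table 3: round 1 has {β, ζ, δ, γ, ε} and table 3 has {γ, ε}, leaving only α.
Round 4, table 5: round 4 has {δ, ε, α} and table 5 has {β, ζ, δ, ε}, leaving only γ.
Round 4, table 6: round 4 has {δ, γ, ε, α} and table 6 has {β, δ, α}, leaving only ζ.
Round 3, table 6: round 3 has {δ, ε} and table 6 has {β, ζ, δ, α}, leaving only γ.
Round 2, table 6: round 2 has {β} and table 6 has {β, ζ, δ, γ, α}, leaving only ε.
Round 4, table 4: round 4 has {ζ, δ, γ, ε, α} and table 4 has {δ, γ, ε}, leaving only β.
Round 5, table 2: round 5 has {δ, γ, ε, α} and table 2 has {β, ε, α}, leaving only ζ.
Round 5, table 1: round 5 has {ζ, δ, γ, ε, α} and table 1 has {δ, γ}, leaving only β.
Round 6, table 2: round 6 has {β, γ} and table 2 has {β, ζ, ε, α}, leaving only δ.
Round 2, table 2: round 2 has {β, ε} and table 2 has {β, ζ, δ, ε, α}, leaving only γ.
Round 6, table 3: round 6 has {β, δ, γ} and table 3 has {γ, ε, α}, leaving only ζ.
Round 2 already has {β, γ, ε} and table 3 already has {ζ, γ, ε, α}, so round 2, table 3 must be δ.

δ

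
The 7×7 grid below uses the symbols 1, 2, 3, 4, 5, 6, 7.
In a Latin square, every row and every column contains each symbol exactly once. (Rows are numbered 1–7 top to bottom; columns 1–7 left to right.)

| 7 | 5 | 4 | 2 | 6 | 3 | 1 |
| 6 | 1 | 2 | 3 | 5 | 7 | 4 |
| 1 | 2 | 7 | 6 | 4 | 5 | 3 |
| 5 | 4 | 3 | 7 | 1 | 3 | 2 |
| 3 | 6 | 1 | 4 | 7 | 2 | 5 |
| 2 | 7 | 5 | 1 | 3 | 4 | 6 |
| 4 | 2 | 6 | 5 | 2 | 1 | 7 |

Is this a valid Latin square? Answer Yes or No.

Row 7 contains 2 twice (at columns 2 and 5); row 4 is also not a permutation.

No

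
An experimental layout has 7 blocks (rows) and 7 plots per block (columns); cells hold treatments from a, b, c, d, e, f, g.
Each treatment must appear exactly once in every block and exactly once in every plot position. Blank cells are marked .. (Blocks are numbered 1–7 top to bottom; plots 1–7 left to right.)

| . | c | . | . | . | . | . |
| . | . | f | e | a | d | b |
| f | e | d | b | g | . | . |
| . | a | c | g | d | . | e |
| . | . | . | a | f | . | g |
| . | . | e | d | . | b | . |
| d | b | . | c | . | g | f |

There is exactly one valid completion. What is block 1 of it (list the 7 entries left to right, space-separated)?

Block 1, plot 4: block 1 has {c} and plot 4 has {a, b, c, d, e, g}, leaving only f.
Block 2, plot 2: block 2 has {a, b, d, e, f} and plot 2 has {a, b, c, e}, leaving only g.
Block 2, plot 1: block 2 has {a, b, d, e, f, g} and plot 1 has {d, f}, leaving only c.
Block 4, plot 1: block 4 has {a, c, d, e, g} and plot 1 has {c, d, f}, leaving only b.
Block 4, plot 6: block 4 has {a, b, c, d, e, g} and plot 6 has {b, d, g}, leaving only f.
Block 5, plot 1: block 5 has {a, f, g} and plot 1 has {b, c, d, f}, leaving only e.
Block 5, plot 2: block 5 has {a, e, f, g} and plot 2 has {a, b, c, e, g}, leaving only d.
Block 5, plot 3: block 5 has {a, d, e, f, g} and plot 3 has {c, d, e, f}, leaving only b.
Block 5, plot 6: block 5 has {a, b, d, e, f, g} and plot 6 has {b, d, f, g}, leaving only c.
Block 3, plot 6: block 3 has {b, d, e, f, g} and plot 6 has {b, c, d, f, g}, leaving only a.
Block 1, plot 6: block 1 has {c, f} and plot 6 has {a, b, c, d, f, g}, leaving only e.
Block 1, plot 5: block 1 has {c, e, f} and plot 5 has {a, d, f, g}, leaving only b.
Block 3, plot 7: block 3 has {a, b, d, e, f, g} and plot 7 has {b, e, f, g}, leaving only c.
Block 6, plot 2: block 6 has {b, d, e} and plot 2 has {a, b, c, d, e, g}, leaving only f.
Block 6, plot 5: block 6 has {b, d, e, f} and plot 5 has {a, b, d, f, g}, leaving only c.
Block 6, plot 7: block 6 has {b, c, d, e, f} and plot 7 has {b, c, e, f, g}, leaving only a.
Block 1, plot 7: block 1 has {b, c, e, f} and plot 7 has {a, b, c, e, f, g}, leaving only d.
Block 6, plot 1: block 6 has {a, b, c, d, e, f} and plot 1 has {b, c, d, e, f}, leaving only g.
Block 1, plot 1: block 1 has {b, c, d, e, f} and plot 1 has {b, c, d, e, f, g}, leaving only a.
Block 1, plot 3: block 1 has {a, b, c, d, e, f} and plot 3 has {b, c, d, e, f}, leaving only g.
So block 1 reads: a c g f b e d.

a c g f b e d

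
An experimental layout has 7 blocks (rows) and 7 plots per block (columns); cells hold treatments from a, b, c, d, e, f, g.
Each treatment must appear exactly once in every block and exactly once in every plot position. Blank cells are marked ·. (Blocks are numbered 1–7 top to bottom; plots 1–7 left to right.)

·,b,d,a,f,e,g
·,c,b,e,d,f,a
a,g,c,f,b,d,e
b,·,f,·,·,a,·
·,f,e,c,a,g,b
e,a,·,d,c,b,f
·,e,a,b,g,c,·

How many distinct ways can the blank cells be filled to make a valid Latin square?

1

Block 1, plot 1: eliminating its block and plot leaves {c}.
Block 2, plot 1: eliminating its block and plot leaves {g}.
Block 4, plot 2: eliminating its block and plot leaves {d}.
Block 4, plot 4: eliminating its block and plot leaves {g}.
Block 4, plot 5: eliminating its block and plot leaves {e}.
Block 4, plot 7: eliminating its block and plot leaves {c, d}.
Block 5, plot 1: eliminating its block and plot leaves {d}.
Block 6, plot 3: eliminating its block and plot leaves {g}.
Block 7, plot 1: eliminating its block and plot leaves {d, f}.
Block 7, plot 7: eliminating its block and plot leaves {d}.
Only one assignment across all blanks avoids any block or plot repeat, giving 1 completion.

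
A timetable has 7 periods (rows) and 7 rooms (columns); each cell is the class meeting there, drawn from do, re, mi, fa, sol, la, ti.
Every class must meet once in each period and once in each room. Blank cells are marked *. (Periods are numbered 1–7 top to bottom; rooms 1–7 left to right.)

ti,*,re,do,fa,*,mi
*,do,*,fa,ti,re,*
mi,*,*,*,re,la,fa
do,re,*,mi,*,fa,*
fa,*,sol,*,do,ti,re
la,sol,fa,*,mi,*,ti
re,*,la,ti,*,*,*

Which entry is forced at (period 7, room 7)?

do

Period 1, room 2: period 1 has {do, re, mi, fa, ti} and room 2 has {do, re, sol}, leaving only la.
Period 1, room 6: period 1 has {do, re, mi, fa, la, ti} and room 6 has {re, fa, la, ti}, leaving only sol.
Period 2, room 1: period 2 has {do, re, fa, ti} and room 1 has {do, re, mi, fa, la, ti}, leaving only sol.
Period 2, room 3: period 2 has {do, re, fa, sol, ti} and room 3 has {re, fa, sol, la}, leaving only mi.
Period 2, room 7: period 2 has {do, re, mi, fa, sol, ti} and room 7 has {re, mi, fa, ti}, leaving only la.
Period 3, room 2: period 3 has {re, mi, fa, la} and room 2 has {do, re, sol, la}, leaving only ti.
Period 3, room 3: period 3 has {re, mi, fa, la, ti} and room 3 has {re, mi, fa, sol, la}, leaving only do.
Period 3, room 4: period 3 has {do, re, mi, fa, la, ti} and room 4 has {do, mi, fa, ti}, leaving only sol.
Period 4, room 3: period 4 has {do, re, mi, fa} and room 3 has {do, re, mi, fa, sol, la}, leaving only ti.
Period 4, room 7: period 4 has {do, re, mi, fa, ti} and room 7 has {re, mi, fa, la, ti}, leaving only sol.
Period 7 already has {re, la, ti} and room 7 already has {re, mi, fa, sol, la, ti}, so period 7, room 7 must be do.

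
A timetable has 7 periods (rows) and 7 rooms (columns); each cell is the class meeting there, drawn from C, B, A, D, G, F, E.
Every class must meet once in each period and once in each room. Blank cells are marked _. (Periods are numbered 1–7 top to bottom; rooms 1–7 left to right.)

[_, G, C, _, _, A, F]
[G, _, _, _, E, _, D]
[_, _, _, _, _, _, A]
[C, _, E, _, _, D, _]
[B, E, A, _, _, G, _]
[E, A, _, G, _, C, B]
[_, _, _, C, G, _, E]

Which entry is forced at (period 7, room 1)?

A

Period 1, room 1: period 1 has {C, A, G, F} and room 1 has {C, B, G, E}, leaving only D.
Period 1, room 5: period 1 has {C, A, D, G, F} and room 5 has {G, E}, leaving only B.
Period 1, room 4: period 1 has {C, B, A, D, G, F} and room 4 has {C, G}, leaving only E.
Period 3, room 1: period 3 has {A} and room 1 has {C, B, D, G, E}, leaving only F.
Period 7 already has {C, G, E} and room 1 already has {C, B, D, G, F, E}, so period 7, room 1 must be A.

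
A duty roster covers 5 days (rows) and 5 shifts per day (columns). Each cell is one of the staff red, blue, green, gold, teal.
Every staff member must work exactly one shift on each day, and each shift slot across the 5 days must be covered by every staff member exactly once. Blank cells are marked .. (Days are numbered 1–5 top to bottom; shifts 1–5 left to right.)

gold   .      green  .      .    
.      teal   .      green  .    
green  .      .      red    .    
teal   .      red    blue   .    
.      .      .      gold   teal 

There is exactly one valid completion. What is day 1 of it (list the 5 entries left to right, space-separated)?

Day 1, shift 4: day 1 has {green, gold} and shift 4 has {red, blue, green, gold}, leaving only teal.
Day 5, shift 3: day 5 has {gold, teal} and shift 3 has {red, green}, leaving only blue.
Day 2, shift 3: day 2 has {green, teal} and shift 3 has {red, blue, green}, leaving only gold.
Day 3, shift 3: day 3 has {red, green} and shift 3 has {red, blue, green, gold}, leaving only teal.
Day 5, shift 1: day 5 has {blue, gold, teal} and shift 1 has {green, gold, teal}, leaving only red.
Day 2, shift 1: day 2 has {green, gold, teal} and shift 1 has {red, green, gold, teal}, leaving only blue.
Day 2, shift 5: day 2 has {blue, green, gold, teal} and shift 5 has {teal}, leaving only red.
Day 1, shift 5: day 1 has {green, gold, teal} and shift 5 has {red, teal}, leaving only blue.
Day 1, shift 2: day 1 has {blue, green, gold, teal} and shift 2 has {teal}, leaving only red.
So day 1 reads: gold red green teal blue.

gold red green teal blue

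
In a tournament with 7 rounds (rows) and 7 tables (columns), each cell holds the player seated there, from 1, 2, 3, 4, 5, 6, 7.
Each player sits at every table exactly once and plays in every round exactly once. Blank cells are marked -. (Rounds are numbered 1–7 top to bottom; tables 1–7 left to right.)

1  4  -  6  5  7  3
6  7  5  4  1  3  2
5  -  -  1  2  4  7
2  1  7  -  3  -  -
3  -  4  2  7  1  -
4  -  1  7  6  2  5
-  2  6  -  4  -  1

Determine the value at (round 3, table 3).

3

Round 3 already has {1, 2, 4, 5, 7} and table 3 already has {1, 4, 5, 6, 7}, so round 3, table 3 must be 3.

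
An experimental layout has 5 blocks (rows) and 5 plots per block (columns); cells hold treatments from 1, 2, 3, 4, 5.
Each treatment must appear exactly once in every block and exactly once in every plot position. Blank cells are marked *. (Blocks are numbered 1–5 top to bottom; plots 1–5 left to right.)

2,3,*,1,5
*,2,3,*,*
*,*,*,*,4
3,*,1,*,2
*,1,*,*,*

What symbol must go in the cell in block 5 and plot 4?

Block 1, plot 3: block 1 has {1, 2, 3, 5} and plot 3 has {1, 3}, leaving only 4.
Block 2, plot 5: block 2 has {2, 3} and plot 5 has {2, 4, 5}, leaving only 1.
Block 3, plot 2: block 3 has {4} and plot 2 has {1, 2, 3}, leaving only 5.
Block 3, plot 1: block 3 has {4, 5} and plot 1 has {2, 3}, leaving only 1.
Block 3, plot 3: block 3 has {1, 4, 5} and plot 3 has {1, 3, 4}, leaving only 2.
Block 3, plot 4: block 3 has {1, 2, 4, 5} and plot 4 has {1}, leaving only 3.
Block 4, plot 2: block 4 has {1, 2, 3} and plot 2 has {1, 2, 3, 5}, leaving only 4.
Block 4, plot 4: block 4 has {1, 2, 3, 4} and plot 4 has {1, 3}, leaving only 5.
Block 2, plot 4: block 2 has {1, 2, 3} and plot 4 has {1, 3, 5}, leaving only 4.
Block 5 already has {1} and plot 4 already has {1, 3, 4, 5}, so block 5, plot 4 must be 2.

2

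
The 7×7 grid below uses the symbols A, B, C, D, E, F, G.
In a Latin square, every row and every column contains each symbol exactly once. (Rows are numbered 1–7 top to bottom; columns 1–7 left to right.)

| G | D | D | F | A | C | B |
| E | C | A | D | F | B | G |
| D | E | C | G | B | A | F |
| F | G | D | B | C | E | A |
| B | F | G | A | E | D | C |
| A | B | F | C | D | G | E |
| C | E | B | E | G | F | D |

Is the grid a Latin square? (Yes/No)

No

Row 7 contains E twice (at columns 2 and 4); row 1 is also not a permutation.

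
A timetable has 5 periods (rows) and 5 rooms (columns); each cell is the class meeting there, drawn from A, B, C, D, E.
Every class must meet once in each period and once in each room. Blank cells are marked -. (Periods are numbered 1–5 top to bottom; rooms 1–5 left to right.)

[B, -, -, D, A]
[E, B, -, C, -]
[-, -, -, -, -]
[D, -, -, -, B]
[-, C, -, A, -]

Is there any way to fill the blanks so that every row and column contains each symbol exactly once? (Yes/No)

No

Period 5, room 1: period 5 together with room 1 already contain {A, B, C, D, E} — every symbol — so nothing can go there. The grid has no valid completion.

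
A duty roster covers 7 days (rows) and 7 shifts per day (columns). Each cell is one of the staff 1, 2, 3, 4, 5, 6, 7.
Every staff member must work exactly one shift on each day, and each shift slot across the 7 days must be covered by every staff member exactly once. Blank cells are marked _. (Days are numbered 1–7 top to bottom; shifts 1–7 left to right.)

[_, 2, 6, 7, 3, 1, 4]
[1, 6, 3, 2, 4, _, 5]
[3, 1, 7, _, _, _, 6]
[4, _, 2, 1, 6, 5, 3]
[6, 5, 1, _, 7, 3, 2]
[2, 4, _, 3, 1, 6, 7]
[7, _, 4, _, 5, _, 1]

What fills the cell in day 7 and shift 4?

Day 7 already has {1, 4, 5, 7} and shift 4 already has {1, 2, 3, 7}, so day 7, shift 4 must be 6.

6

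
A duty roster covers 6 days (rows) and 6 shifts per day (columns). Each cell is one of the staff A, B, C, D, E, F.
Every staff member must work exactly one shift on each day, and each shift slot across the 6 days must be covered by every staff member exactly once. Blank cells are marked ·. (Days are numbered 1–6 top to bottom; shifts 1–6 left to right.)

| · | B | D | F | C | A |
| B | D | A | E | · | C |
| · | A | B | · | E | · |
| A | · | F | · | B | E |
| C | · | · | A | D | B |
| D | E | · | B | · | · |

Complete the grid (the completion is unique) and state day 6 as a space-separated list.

Day 6, shift 3: day 6 has {B, D, E} and shift 3 has {A, B, D, F}, leaving only C.
Day 6, shift 6: day 6 has {B, C, D, E} and shift 6 has {A, B, C, E}, leaving only F.
Day 6, shift 5: day 6 has {B, C, D, E, F} and shift 5 has {B, C, D, E}, leaving only A.
So day 6 reads: D E C B A F.

D E C B A F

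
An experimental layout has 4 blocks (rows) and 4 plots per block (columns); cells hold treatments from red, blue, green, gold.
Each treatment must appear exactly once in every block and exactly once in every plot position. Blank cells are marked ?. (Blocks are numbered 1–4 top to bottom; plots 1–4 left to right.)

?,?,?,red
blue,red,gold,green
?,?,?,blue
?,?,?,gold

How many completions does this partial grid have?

4

Block 1, plot 1: eliminating its block and plot leaves {green, gold}.
Block 1, plot 2: eliminating its block and plot leaves {blue, green, gold}.
Block 1, plot 3: eliminating its block and plot leaves {blue, green}.
Block 3, plot 1: eliminating its block and plot leaves {red, green, gold}.
Block 3, plot 2: eliminating its block and plot leaves {green, gold}.
Block 3, plot 3: eliminating its block and plot leaves {red, green}.
Block 4, plot 1: eliminating its block and plot leaves {red, green}.
Block 4, plot 2: eliminating its block and plot leaves {blue, green}.
Block 4, plot 3: eliminating its block and plot leaves {red, blue, green}.
Enumerating the assignments across these blanks that avoid any block or plot repeat gives 4 completions.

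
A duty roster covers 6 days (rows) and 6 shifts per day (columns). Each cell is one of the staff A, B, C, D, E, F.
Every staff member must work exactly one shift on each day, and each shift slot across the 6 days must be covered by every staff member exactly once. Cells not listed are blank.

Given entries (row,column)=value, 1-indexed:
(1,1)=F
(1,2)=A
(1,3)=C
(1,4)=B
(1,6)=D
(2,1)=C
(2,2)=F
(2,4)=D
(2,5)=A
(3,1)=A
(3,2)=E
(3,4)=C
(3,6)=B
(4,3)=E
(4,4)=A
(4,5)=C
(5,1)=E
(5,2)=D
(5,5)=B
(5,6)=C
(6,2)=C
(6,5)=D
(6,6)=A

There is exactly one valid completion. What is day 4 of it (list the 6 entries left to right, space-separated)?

D B E A C F

Day 4, shift 2: day 4 has {A, C, E} and shift 2 has {A, C, D, E, F}, leaving only B.
Day 4, shift 1: day 4 has {A, B, C, E} and shift 1 has {A, C, E, F}, leaving only D.
Day 4, shift 6: day 4 has {A, B, C, D, E} and shift 6 has {A, B, C, D}, leaving only F.
So day 4 reads: D B E A C F.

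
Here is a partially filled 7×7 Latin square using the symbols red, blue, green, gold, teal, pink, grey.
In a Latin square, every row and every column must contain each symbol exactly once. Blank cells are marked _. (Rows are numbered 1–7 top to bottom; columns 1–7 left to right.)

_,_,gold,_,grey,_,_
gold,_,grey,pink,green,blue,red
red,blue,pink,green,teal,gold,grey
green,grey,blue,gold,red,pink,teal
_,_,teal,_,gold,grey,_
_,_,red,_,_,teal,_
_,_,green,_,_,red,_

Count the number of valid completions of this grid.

Row 1, column 1: eliminating its row and column leaves {blue, teal, pink}.
Row 1, column 2: eliminating its row and column leaves {red, green, teal, pink}.
Row 1, column 4: eliminating its row and column leaves {red, blue, teal}.
Row 1, column 6: eliminating its row and column leaves {green}.
Row 1, column 7: eliminating its row and column leaves {blue, green, pink}.
Row 2, column 2: eliminating its row and column leaves {teal}.
Row 5, column 1: eliminating its row and column leaves {blue, pink}.
Row 5, column 2: eliminating its row and column leaves {red, green, pink}.
Row 5, column 4: eliminating its row and column leaves {red, blue}.
Row 5, column 7: eliminating its row and column leaves {blue, green, pink}.
Row 6, column 1: eliminating its row and column leaves {blue, pink, grey}.
Row 6, column 2: eliminating its row and column leaves {green, gold, pink}.
Row 6, column 4: eliminating its row and column leaves {blue, grey}.
Row 6, column 5: eliminating its row and column leaves {blue, pink}.
Row 6, column 7: eliminating its row and column leaves {blue, green, gold, pink}.
Row 7, column 1: eliminating its row and column leaves {blue, teal, pink, grey}.
Row 7, column 2: eliminating its row and column leaves {gold, teal, pink}.
Row 7, column 4: eliminating its row and column leaves {blue, teal, grey}.
Row 7, column 5: eliminating its row and column leaves {blue, pink}.
Row 7, column 7: eliminating its row and column leaves {blue, gold, pink}.
Enumerating the assignments across these blanks that avoid any row or column repeat gives 6 completions.

6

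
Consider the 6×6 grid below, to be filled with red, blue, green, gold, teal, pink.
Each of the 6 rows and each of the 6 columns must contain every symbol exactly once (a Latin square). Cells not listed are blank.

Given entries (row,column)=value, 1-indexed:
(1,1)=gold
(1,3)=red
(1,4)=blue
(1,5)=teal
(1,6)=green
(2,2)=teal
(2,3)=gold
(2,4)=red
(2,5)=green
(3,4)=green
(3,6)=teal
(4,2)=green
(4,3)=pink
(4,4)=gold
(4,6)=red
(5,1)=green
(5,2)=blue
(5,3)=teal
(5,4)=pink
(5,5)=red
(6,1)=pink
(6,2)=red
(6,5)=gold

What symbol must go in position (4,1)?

Row 1, column 2: row 1 has {red, blue, green, gold, teal} and column 2 has {red, blue, green, teal}, leaving only pink.
Row 2, column 1: row 2 has {red, green, gold, teal} and column 1 has {green, gold, pink}, leaving only blue.
Row 4 already has {red, green, gold, pink} and column 1 already has {blue, green, gold, pink}, so row 4, column 1 must be teal.

teal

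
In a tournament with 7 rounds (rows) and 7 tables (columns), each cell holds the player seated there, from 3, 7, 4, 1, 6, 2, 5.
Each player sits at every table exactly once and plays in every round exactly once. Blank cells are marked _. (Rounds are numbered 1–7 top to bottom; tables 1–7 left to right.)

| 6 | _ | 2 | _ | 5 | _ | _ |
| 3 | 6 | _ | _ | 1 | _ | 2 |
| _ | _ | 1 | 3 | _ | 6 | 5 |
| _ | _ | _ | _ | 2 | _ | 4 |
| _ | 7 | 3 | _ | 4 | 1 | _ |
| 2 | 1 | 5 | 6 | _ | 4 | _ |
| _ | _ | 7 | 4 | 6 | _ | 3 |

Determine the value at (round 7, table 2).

5

Round 2, table 3: round 2 has {3, 1, 6, 2} and table 3 has {3, 7, 1, 2, 5}, leaving only 4.
Round 3, table 5: round 3 has {3, 1, 6, 5} and table 5 has {4, 1, 6, 2, 5}, leaving only 7.
Round 3, table 1: round 3 has {3, 7, 1, 6, 5} and table 1 has {3, 6, 2}, leaving only 4.
Round 3, table 2: round 3 has {3, 7, 4, 1, 6, 5} and table 2 has {7, 1, 6}, leaving only 2.
Round 7 already has {3, 7, 4, 6} and table 2 already has {7, 1, 6, 2}, so round 7, table 2 must be 5.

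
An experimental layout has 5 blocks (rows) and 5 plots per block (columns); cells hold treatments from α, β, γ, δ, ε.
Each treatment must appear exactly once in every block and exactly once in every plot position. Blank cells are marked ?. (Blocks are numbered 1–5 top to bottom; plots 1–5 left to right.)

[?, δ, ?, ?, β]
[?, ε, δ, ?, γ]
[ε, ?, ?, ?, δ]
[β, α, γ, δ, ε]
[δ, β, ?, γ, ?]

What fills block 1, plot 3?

Block 2, plot 1: block 2 has {γ, δ, ε} and plot 1 has {β, δ, ε}, leaving only α.
Block 1, plot 1: block 1 has {β, δ} and plot 1 has {α, β, δ, ε}, leaving only γ.
Block 2, plot 4: block 2 has {α, γ, δ, ε} and plot 4 has {γ, δ}, leaving only β.
Block 3, plot 2: block 3 has {δ, ε} and plot 2 has {α, β, δ, ε}, leaving only γ.
Block 3, plot 4: block 3 has {γ, δ, ε} and plot 4 has {β, γ, δ}, leaving only α.
Block 1, plot 4: block 1 has {β, γ, δ} and plot 4 has {α, β, γ, δ}, leaving only ε.
Block 1 already has {β, γ, δ, ε} and plot 3 already has {γ, δ}, so block 1, plot 3 must be α.

α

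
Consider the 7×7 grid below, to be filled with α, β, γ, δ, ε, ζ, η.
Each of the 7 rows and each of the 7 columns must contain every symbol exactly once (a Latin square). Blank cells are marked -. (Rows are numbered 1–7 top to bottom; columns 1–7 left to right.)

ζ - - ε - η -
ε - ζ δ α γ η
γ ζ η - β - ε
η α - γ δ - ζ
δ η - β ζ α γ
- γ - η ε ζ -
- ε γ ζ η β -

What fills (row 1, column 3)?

Row 1, column 5: row 1 has {ε, ζ, η} and column 5 has {α, β, δ, ε, ζ, η}, leaving only γ.
Row 2, column 2: row 2 has {α, γ, δ, ε, ζ, η} and column 2 has {α, γ, ε, ζ, η}, leaving only β.
Row 1, column 2: row 1 has {γ, ε, ζ, η} and column 2 has {α, β, γ, ε, ζ, η}, leaving only δ.
Row 3, column 4: row 3 has {β, γ, ε, ζ, η} and column 4 has {β, γ, δ, ε, ζ, η}, leaving only α.
Row 3, column 6: row 3 has {α, β, γ, ε, ζ, η} and column 6 has {α, β, γ, ζ, η}, leaving only δ.
Row 4, column 6: row 4 has {α, γ, δ, ζ, η} and column 6 has {α, β, γ, δ, ζ, η}, leaving only ε.
Row 4, column 3: row 4 has {α, γ, δ, ε, ζ, η} and column 3 has {γ, ζ, η}, leaving only β.
Row 1 already has {γ, δ, ε, ζ, η} and column 3 already has {β, γ, ζ, η}, so row 1, column 3 must be α.

α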